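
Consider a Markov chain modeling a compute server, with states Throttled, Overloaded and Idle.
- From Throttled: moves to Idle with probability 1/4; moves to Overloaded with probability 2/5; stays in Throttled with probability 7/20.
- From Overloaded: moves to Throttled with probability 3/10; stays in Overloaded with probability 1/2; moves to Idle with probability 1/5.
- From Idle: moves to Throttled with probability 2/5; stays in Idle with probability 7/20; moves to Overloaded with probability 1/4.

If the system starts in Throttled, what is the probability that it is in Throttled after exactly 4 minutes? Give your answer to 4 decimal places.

Propagate the distribution vector 4 minutes from Throttled.
After 0 minutes: (1.0000, 0.0000, 0.0000)
After 1 minute: (0.3500, 0.4000, 0.2500)
After 2 minutes: (0.3425, 0.4025, 0.2550)
After 3 minutes: (0.3426, 0.4020, 0.2554)
After 4 minutes: (0.3427, 0.4019, 0.2554)
P(in Throttled after 4 minutes) = 0.3427

0.3427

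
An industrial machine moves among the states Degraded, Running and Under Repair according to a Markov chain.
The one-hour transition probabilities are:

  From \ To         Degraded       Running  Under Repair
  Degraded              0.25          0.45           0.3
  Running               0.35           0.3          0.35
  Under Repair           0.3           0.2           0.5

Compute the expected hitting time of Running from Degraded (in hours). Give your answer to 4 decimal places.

2.8070

Let t(s) be the expected number of hours to first reach Running from state s, with t(Running) = 0. Conditioning on the first hour:
t(Degraded) = 1 + 0.25·t(Degraded) + 0.3·t(Under Repair)
t(Under Repair) = 1 + 0.3·t(Degraded) + 0.5·t(Under Repair)
Solving: t(Degraded) = 2.8070, t(Under Repair) = 3.6842.
Expected hours from Degraded to Running: 2.8070.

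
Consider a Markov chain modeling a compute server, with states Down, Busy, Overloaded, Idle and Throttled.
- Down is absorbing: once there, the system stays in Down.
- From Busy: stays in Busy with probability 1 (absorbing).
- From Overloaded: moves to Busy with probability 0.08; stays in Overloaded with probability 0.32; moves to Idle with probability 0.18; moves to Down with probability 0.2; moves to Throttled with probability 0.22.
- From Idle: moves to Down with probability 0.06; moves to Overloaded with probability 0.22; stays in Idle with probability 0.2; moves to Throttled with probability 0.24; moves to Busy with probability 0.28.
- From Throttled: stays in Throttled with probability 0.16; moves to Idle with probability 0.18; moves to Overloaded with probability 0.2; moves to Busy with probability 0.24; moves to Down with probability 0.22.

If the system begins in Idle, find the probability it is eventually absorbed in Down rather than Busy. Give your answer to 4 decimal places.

Let h(s) be the probability of absorption at Down starting from transient state s. Then h(Down) = 1 and h(Busy) = 0. By first-step analysis:
h(Overloaded) = 0.2·1 + 0.08·0 + 0.32·h(Overloaded) + 0.18·h(Idle) + 0.22·h(Throttled)
h(Idle) = 0.06·1 + 0.28·0 + 0.22·h(Overloaded) + 0.2·h(Idle) + 0.24·h(Throttled)
h(Throttled) = 0.22·1 + 0.24·0 + 0.2·h(Overloaded) + 0.18·h(Idle) + 0.16·h(Throttled)
Solving: h(Overloaded) = 0.5426, h(Idle) = 0.3650, h(Throttled) = 0.4693.
Starting from Idle, the probability is 0.3650.

0.3650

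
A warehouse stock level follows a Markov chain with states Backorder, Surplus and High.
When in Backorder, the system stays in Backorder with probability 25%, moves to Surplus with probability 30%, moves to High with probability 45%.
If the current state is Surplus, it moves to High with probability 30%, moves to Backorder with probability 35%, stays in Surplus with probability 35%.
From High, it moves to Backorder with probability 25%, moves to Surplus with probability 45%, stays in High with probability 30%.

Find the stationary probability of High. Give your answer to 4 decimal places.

Let the stationary distribution be π with π = πP and π_1 + π_2 + π_3 = 1.
π_1 = 0.25·π_1 + 0.35·π_2 + 0.25·π_3
π_2 = 0.3·π_1 + 0.35·π_2 + 0.45·π_3
Solving with the normalization constraint gives π = (0.2870, 0.3700, 0.3430).
So the stationary probability of High is 0.3430.

0.3430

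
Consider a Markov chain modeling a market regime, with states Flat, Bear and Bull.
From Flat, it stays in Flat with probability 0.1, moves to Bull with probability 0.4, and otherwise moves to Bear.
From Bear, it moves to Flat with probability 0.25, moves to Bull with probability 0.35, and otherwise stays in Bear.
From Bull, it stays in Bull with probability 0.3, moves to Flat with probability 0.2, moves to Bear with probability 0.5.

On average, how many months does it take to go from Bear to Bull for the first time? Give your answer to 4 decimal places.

Let t(s) be the expected number of months to first reach Bull from state s, with t(Bull) = 0. Conditioning on the first month:
t(Flat) = 1 + 0.1·t(Flat) + 0.5·t(Bear)
t(Bear) = 1 + 0.25·t(Flat) + 0.4·t(Bear)
Solving: t(Flat) = 2.6506, t(Bear) = 2.7711.
Expected months from Bear to Bull: 2.7711.

2.7711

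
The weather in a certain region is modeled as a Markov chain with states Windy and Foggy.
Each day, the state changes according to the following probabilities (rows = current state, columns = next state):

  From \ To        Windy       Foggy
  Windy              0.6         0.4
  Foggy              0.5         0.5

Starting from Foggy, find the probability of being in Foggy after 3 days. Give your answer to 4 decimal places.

0.4450

Propagate the distribution vector 3 days from Foggy.
After 0 days: (0.0000, 1.0000)
After 1 day: (0.5000, 0.5000)
After 2 days: (0.5500, 0.4500)
After 3 days: (0.5550, 0.4450)
P(in Foggy after 3 days) = 0.4450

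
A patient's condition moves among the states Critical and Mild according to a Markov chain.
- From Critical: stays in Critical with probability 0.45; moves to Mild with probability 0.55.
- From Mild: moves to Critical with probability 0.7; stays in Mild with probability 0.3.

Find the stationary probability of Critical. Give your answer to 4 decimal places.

Let the stationary distribution be π with π = πP and π_1 + π_2 = 1.
π_1 = 0.45·π_1 + 0.7·π_2
Solving with the normalization constraint gives π = (0.5600, 0.4400).
So the stationary probability of Critical is 0.5600.

0.5600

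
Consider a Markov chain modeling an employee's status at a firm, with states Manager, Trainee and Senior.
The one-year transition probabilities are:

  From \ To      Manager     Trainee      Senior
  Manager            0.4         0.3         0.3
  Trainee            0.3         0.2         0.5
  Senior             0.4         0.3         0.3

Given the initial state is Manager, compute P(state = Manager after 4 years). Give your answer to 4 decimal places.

Propagate the distribution vector 4 years from Manager.
After 0 years: (1.0000, 0.0000, 0.0000)
After 1 year: (0.4000, 0.3000, 0.3000)
After 2 years: (0.3700, 0.2700, 0.3600)
After 3 years: (0.3730, 0.2730, 0.3540)
After 4 years: (0.3727, 0.2727, 0.3546)
P(in Manager after 4 years) = 0.3727

0.3727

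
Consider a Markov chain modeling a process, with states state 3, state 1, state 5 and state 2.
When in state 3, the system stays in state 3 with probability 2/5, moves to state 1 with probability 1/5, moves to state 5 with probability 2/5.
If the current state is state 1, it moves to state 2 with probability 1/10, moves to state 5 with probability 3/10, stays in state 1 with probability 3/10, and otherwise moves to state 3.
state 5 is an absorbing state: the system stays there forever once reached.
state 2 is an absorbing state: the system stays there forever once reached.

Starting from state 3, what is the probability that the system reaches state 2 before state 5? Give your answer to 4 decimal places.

0.0556

Let h(s) be the probability of absorption at state 2 starting from transient state s. Then h(state 2) = 1 and h(state 5) = 0. By first-step analysis:
h(state 3) = 0.4·h(state 3) + 0.2·h(state 1) + 0.4·0
h(state 1) = 0.3·h(state 3) + 0.3·h(state 1) + 0.3·0 + 0.1·1
Solving: h(state 3) = 0.0556, h(state 1) = 0.1667.
Starting from state 3, the probability is 0.0556.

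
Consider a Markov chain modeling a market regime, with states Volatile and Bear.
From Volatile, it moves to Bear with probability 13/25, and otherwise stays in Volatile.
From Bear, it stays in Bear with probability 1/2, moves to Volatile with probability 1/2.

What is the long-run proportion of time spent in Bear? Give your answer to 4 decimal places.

Let the stationary distribution be π with π = πP and π_1 + π_2 = 1.
π_1 = 0.48·π_1 + 0.5·π_2
Solving with the normalization constraint gives π = (0.4902, 0.5098).
So the stationary probability of Bear is 0.5098.

0.5098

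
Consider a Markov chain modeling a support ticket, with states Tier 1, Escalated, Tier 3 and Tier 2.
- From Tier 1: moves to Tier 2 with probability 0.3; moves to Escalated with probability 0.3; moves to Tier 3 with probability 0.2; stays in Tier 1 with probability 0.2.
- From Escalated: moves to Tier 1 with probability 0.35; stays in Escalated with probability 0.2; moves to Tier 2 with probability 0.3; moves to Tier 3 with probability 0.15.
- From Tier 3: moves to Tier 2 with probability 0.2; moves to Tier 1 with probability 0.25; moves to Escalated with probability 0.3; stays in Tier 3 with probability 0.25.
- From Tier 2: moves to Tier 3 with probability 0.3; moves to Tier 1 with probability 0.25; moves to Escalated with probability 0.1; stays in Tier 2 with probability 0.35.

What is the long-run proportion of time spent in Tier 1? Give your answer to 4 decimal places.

0.2590

Let the stationary distribution be π with π = πP and π_1 + π_2 + π_3 + π_4 = 1.
π_1 = 0.2·π_1 + 0.35·π_2 + 0.25·π_3 + 0.25·π_4
π_2 = 0.3·π_1 + 0.2·π_2 + 0.3·π_3 + 0.1·π_4
π_3 = 0.2·π_1 + 0.15·π_2 + 0.25·π_3 + 0.3·π_4
Solving with the normalization constraint gives π = (0.2590, 0.2197, 0.2297, 0.2916).
So the stationary probability of Tier 1 is 0.2590.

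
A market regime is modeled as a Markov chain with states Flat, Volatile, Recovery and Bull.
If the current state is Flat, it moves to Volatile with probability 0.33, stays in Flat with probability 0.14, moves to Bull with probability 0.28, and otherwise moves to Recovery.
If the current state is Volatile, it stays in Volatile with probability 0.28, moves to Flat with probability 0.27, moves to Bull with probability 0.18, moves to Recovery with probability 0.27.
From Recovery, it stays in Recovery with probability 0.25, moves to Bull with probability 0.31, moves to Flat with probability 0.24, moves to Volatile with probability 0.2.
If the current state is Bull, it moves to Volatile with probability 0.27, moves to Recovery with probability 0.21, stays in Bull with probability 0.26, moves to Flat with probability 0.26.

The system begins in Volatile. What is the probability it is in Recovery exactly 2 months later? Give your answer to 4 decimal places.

Propagate the distribution vector 2 months from Volatile.
After 0 months: (0.0000, 1.0000, 0.0000, 0.0000)
After 1 month: (0.2700, 0.2800, 0.2700, 0.1800)
After 2 months: (0.2250, 0.2701, 0.2484, 0.2565)
P(in Recovery after 2 months) = 0.2484

0.2484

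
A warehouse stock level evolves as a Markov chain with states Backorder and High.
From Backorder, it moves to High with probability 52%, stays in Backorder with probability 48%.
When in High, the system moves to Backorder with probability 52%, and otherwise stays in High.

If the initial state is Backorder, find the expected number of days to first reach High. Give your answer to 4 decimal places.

Let t(s) be the expected number of days to first reach High from state s, with t(High) = 0. Conditioning on the first day:
t(Backorder) = 1 + 0.48·t(Backorder)
Solving: t(Backorder) = 1.9231.
Expected days from Backorder to High: 1.9231.

1.9231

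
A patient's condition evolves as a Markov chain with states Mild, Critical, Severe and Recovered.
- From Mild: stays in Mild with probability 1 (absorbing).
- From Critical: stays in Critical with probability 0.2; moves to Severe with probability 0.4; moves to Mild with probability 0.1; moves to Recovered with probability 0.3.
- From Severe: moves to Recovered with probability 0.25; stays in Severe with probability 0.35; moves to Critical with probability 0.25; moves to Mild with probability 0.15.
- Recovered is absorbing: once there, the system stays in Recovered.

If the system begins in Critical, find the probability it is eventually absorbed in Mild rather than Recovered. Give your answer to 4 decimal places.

Let h(s) be the probability of absorption at Mild starting from transient state s. Then h(Mild) = 1 and h(Recovered) = 0. By first-step analysis:
h(Critical) = 0.1·1 + 0.2·h(Critical) + 0.4·h(Severe) + 0.3·0
h(Severe) = 0.15·1 + 0.25·h(Critical) + 0.35·h(Severe) + 0.25·0
Solving: h(Critical) = 0.2976, h(Severe) = 0.3452.
Starting from Critical, the probability is 0.2976.

0.2976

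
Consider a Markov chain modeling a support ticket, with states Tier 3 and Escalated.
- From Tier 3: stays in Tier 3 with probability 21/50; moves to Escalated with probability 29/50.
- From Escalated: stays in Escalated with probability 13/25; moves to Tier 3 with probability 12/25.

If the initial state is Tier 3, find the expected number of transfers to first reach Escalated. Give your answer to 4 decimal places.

1.7241

Let t(s) be the expected number of transfers to first reach Escalated from state s, with t(Escalated) = 0. Conditioning on the first transfer:
t(Tier 3) = 1 + 0.42·t(Tier 3)
Solving: t(Tier 3) = 1.7241.
Expected transfers from Tier 3 to Escalated: 1.7241.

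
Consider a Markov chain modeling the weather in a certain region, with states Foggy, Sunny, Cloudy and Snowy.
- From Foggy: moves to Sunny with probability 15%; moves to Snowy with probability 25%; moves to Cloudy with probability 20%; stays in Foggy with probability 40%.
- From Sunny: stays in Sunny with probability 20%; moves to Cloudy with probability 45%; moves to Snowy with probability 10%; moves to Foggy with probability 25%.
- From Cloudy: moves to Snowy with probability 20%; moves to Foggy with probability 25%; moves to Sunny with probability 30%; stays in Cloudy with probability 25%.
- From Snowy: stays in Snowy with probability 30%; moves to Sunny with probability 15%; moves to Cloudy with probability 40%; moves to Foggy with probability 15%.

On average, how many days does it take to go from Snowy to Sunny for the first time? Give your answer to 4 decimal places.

5.1048

Let t(s) be the expected number of days to first reach Sunny from state s, with t(Sunny) = 0. Conditioning on the first day:
t(Foggy) = 1 + 0.4·t(Foggy) + 0.2·t(Cloudy) + 0.25·t(Snowy)
t(Cloudy) = 1 + 0.25·t(Foggy) + 0.25·t(Cloudy) + 0.2·t(Snowy)
t(Snowy) = 1 + 0.15·t(Foggy) + 0.4·t(Cloudy) + 0.3·t(Snowy)
Solving: t(Foggy) = 5.2784, t(Cloudy) = 4.4541, t(Snowy) = 5.1048.
Expected days from Snowy to Sunny: 5.1048.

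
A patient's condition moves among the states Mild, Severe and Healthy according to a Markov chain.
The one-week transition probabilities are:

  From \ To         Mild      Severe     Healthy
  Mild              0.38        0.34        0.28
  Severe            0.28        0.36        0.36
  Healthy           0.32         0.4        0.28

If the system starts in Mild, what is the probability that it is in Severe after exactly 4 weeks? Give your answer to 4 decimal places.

Propagate the distribution vector 4 weeks from Mild.
After 0 weeks: (1.0000, 0.0000, 0.0000)
After 1 week: (0.3800, 0.3400, 0.2800)
After 2 weeks: (0.3292, 0.3636, 0.3072)
After 3 weeks: (0.3252, 0.3657, 0.3091)
After 4 weeks: (0.3249, 0.3659, 0.3093)
P(in Severe after 4 weeks) = 0.3659

0.3659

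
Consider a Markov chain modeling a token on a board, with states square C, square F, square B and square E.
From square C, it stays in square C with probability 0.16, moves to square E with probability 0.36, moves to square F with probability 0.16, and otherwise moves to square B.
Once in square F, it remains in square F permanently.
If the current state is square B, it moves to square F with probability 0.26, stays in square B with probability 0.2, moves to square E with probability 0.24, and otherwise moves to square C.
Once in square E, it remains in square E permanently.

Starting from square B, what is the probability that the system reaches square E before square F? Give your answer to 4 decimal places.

0.5375

Let h(s) be the probability of absorption at square E starting from transient state s. Then h(square E) = 1 and h(square F) = 0. By first-step analysis:
h(square C) = 0.16·h(square C) + 0.16·0 + 0.32·h(square B) + 0.36·1
h(square B) = 0.3·h(square C) + 0.26·0 + 0.2·h(square B) + 0.24·1
Solving: h(square C) = 0.6333, h(square B) = 0.5375.
Starting from square B, the probability is 0.5375.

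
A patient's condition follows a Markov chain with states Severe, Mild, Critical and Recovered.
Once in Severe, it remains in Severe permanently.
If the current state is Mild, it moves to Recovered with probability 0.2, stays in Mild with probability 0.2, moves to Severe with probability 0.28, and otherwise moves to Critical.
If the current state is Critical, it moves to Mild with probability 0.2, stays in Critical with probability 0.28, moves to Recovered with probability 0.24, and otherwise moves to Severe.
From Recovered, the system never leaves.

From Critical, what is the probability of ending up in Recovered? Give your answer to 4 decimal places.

0.4531

Let h(s) be the probability of absorption at Recovered starting from transient state s. Then h(Recovered) = 1 and h(Severe) = 0. By first-step analysis:
h(Mild) = 0.28·0 + 0.2·h(Mild) + 0.32·h(Critical) + 0.2·1
h(Critical) = 0.28·0 + 0.2·h(Mild) + 0.28·h(Critical) + 0.24·1
Solving: h(Mild) = 0.4313, h(Critical) = 0.4531.
Starting from Critical, the probability is 0.4531.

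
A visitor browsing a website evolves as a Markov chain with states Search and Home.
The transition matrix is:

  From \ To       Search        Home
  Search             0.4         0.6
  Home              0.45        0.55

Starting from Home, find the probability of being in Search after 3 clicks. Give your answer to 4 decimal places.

Propagate the distribution vector 3 clicks from Home.
After 0 clicks: (0.0000, 1.0000)
After 1 click: (0.4500, 0.5500)
After 2 clicks: (0.4275, 0.5725)
After 3 clicks: (0.4286, 0.5714)
P(in Search after 3 clicks) = 0.4286

0.4286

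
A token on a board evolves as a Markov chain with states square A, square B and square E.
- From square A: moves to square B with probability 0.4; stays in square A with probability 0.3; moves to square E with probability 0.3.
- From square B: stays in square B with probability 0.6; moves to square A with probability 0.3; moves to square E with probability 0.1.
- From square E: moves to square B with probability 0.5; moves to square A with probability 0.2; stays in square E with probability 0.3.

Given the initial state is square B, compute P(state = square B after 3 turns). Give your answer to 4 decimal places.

0.5240

Propagate the distribution vector 3 turns from square B.
After 0 turns: (0.0000, 1.0000, 0.0000)
After 1 turn: (0.3000, 0.6000, 0.1000)
After 2 turns: (0.2900, 0.5300, 0.1800)
After 3 turns: (0.2820, 0.5240, 0.1940)
P(in square B after 3 turns) = 0.5240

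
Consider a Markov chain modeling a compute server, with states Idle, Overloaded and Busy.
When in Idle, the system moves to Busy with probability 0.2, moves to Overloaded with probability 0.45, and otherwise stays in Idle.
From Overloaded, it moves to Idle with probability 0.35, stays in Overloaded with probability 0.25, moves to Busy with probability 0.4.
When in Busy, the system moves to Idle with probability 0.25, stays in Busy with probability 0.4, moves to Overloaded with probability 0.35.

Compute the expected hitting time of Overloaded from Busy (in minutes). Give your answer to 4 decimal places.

2.6471

Let t(s) be the expected number of minutes to first reach Overloaded from state s, with t(Overloaded) = 0. Conditioning on the first minute:
t(Idle) = 1 + 0.35·t(Idle) + 0.2·t(Busy)
t(Busy) = 1 + 0.25·t(Idle) + 0.4·t(Busy)
Solving: t(Idle) = 2.3529, t(Busy) = 2.6471.
Expected minutes from Busy to Overloaded: 2.6471.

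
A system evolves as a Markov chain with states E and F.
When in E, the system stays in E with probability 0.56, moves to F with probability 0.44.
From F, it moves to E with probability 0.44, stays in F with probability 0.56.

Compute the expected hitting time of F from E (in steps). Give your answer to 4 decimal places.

Let t(s) be the expected number of steps to first reach F from state s, with t(F) = 0. Conditioning on the first step:
t(E) = 1 + 0.56·t(E)
Solving: t(E) = 2.2727.
Expected steps from E to F: 2.2727.

2.2727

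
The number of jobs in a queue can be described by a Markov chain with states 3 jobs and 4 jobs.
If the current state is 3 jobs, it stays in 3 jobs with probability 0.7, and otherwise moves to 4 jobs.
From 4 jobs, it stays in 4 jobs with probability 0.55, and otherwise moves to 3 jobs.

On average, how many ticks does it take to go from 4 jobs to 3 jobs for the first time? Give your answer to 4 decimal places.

Let t(s) be the expected number of ticks to first reach 3 jobs from state s, with t(3 jobs) = 0. Conditioning on the first tick:
t(4 jobs) = 1 + 0.55·t(4 jobs)
Solving: t(4 jobs) = 2.2222.
Expected ticks from 4 jobs to 3 jobs: 2.2222.

2.2222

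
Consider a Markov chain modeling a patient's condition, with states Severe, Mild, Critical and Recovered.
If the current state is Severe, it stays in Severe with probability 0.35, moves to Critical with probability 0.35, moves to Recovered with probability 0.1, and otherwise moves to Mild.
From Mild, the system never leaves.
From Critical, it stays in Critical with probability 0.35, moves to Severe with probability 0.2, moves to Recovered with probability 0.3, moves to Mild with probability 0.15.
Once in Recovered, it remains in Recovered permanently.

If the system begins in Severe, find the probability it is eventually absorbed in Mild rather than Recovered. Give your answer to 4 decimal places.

0.5177

Let h(s) be the probability of absorption at Mild starting from transient state s. Then h(Mild) = 1 and h(Recovered) = 0. By first-step analysis:
h(Severe) = 0.35·h(Severe) + 0.2·1 + 0.35·h(Critical) + 0.1·0
h(Critical) = 0.2·h(Severe) + 0.15·1 + 0.35·h(Critical) + 0.3·0
Solving: h(Severe) = 0.5177, h(Critical) = 0.3901.
Starting from Severe, the probability is 0.5177.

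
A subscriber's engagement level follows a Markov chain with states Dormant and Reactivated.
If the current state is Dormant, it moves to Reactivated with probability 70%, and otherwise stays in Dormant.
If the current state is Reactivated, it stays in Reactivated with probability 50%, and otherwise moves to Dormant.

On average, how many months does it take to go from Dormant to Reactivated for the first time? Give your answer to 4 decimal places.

1.4286

Let t(s) be the expected number of months to first reach Reactivated from state s, with t(Reactivated) = 0. Conditioning on the first month:
t(Dormant) = 1 + 0.3·t(Dormant)
Solving: t(Dormant) = 1.4286.
Expected months from Dormant to Reactivated: 1.4286.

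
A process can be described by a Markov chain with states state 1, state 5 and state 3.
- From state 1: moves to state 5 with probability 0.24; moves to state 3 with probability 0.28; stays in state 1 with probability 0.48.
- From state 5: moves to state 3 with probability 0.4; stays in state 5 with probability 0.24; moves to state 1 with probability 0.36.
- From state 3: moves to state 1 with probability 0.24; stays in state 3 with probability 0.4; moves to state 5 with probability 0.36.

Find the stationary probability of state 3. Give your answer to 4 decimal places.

0.3567

Let the stationary distribution be π with π = πP and π_1 + π_2 + π_3 = 1.
π_1 = 0.48·π_1 + 0.36·π_2 + 0.24·π_3
π_2 = 0.24·π_1 + 0.24·π_2 + 0.36·π_3
Solving with the normalization constraint gives π = (0.3604, 0.2828, 0.3567).
So the stationary probability of state 3 is 0.3567.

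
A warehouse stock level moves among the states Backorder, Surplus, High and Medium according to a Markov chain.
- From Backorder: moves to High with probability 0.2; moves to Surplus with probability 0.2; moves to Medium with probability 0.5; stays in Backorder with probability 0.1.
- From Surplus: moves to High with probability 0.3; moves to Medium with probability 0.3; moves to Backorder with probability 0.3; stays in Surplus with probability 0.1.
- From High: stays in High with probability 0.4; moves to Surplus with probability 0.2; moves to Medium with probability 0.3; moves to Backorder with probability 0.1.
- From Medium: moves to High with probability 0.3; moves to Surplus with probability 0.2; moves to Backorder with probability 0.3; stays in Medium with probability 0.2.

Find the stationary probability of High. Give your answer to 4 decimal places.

0.3113

Let the stationary distribution be π with π = πP and π_1 + π_2 + π_3 + π_4 = 1.
π_1 = 0.1·π_1 + 0.3·π_2 + 0.1·π_3 + 0.3·π_4
π_2 = 0.2·π_1 + 0.1·π_2 + 0.2·π_3 + 0.2·π_4
π_3 = 0.2·π_1 + 0.3·π_2 + 0.4·π_3 + 0.3·π_4
Solving with the normalization constraint gives π = (0.1981, 0.1818, 0.3113, 0.3087).
So the stationary probability of High is 0.3113.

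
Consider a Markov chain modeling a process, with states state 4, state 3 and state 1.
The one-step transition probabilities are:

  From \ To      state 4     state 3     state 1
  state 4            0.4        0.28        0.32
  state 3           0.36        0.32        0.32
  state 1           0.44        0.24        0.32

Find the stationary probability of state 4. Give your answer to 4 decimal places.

0.4017

Let the stationary distribution be π with π = πP and π_1 + π_2 + π_3 = 1.
π_1 = 0.4·π_1 + 0.36·π_2 + 0.44·π_3
π_2 = 0.28·π_1 + 0.32·π_2 + 0.24·π_3
Solving with the normalization constraint gives π = (0.4017, 0.2783, 0.3200).
So the stationary probability of state 4 is 0.4017.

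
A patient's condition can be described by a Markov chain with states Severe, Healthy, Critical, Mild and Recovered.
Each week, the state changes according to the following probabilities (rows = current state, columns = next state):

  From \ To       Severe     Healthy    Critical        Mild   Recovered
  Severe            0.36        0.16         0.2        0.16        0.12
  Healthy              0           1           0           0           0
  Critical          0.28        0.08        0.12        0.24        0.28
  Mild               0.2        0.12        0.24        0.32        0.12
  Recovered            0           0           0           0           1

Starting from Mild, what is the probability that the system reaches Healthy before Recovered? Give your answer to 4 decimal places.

Let h(s) be the probability of absorption at Healthy starting from transient state s. Then h(Healthy) = 1 and h(Recovered) = 0. By first-step analysis:
h(Severe) = 0.36·h(Severe) + 0.16·1 + 0.2·h(Critical) + 0.16·h(Mild) + 0.12·0
h(Critical) = 0.28·h(Severe) + 0.08·1 + 0.12·h(Critical) + 0.24·h(Mild) + 0.28·0
h(Mild) = 0.2·h(Severe) + 0.12·1 + 0.24·h(Critical) + 0.32·h(Mild) + 0.12·0
Solving: h(Severe) = 0.4745, h(Critical) = 0.3630, h(Mild) = 0.4441.
Starting from Mild, the probability is 0.4441.

0.4441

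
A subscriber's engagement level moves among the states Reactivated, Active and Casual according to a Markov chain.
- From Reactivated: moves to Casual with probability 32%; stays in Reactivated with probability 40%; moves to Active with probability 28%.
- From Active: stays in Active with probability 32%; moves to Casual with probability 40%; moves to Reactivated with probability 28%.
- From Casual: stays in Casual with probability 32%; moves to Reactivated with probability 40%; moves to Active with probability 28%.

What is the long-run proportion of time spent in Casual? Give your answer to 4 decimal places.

0.3433

Let the stationary distribution be π with π = πP and π_1 + π_2 + π_3 = 1.
π_1 = 0.4·π_1 + 0.28·π_2 + 0.4·π_3
π_2 = 0.28·π_1 + 0.32·π_2 + 0.28·π_3
Solving with the normalization constraint gives π = (0.3650, 0.2917, 0.3433).
So the stationary probability of Casual is 0.3433.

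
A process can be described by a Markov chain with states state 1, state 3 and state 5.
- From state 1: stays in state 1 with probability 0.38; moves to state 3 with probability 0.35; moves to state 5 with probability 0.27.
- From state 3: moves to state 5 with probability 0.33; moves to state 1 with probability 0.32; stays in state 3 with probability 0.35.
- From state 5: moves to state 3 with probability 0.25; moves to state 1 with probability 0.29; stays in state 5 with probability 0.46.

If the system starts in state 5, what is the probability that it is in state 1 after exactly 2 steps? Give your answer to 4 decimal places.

Sum over the intermediate state after 1 step:
P = P(state 5→state 1)·P(state 1→state 1) + P(state 5→state 3)·P(state 3→state 1) + P(state 5→state 5)·P(state 5→state 1)
  = 0.29×0.38 + 0.25×0.32 + 0.46×0.29
  = 0.1102 + 0.0800 + 0.1334 = 0.3236

0.3236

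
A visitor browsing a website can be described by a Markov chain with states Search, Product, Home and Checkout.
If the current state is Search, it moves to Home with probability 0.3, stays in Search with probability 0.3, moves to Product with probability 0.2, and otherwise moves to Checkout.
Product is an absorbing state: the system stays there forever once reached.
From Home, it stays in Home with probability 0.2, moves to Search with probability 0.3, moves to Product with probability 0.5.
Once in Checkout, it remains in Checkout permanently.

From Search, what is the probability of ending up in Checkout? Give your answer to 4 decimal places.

0.3404

Let h(s) be the probability of absorption at Checkout starting from transient state s. Then h(Checkout) = 1 and h(Product) = 0. By first-step analysis:
h(Search) = 0.3·h(Search) + 0.2·0 + 0.3·h(Home) + 0.2·1
h(Home) = 0.3·h(Search) + 0.5·0 + 0.2·h(Home)
Solving: h(Search) = 0.3404, h(Home) = 0.1277.
Starting from Search, the probability is 0.3404.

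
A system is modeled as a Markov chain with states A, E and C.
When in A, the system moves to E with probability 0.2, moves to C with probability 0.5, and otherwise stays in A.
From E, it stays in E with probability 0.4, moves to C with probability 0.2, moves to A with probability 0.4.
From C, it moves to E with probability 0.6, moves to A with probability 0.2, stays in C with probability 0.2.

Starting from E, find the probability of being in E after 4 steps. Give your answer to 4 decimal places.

0.3984

Propagate the distribution vector 4 steps from E.
After 0 steps: (0.0000, 1.0000, 0.0000)
After 1 step: (0.4000, 0.4000, 0.2000)
After 2 steps: (0.3200, 0.3600, 0.3200)
After 3 steps: (0.3040, 0.4000, 0.2960)
After 4 steps: (0.3104, 0.3984, 0.2912)
P(in E after 4 steps) = 0.3984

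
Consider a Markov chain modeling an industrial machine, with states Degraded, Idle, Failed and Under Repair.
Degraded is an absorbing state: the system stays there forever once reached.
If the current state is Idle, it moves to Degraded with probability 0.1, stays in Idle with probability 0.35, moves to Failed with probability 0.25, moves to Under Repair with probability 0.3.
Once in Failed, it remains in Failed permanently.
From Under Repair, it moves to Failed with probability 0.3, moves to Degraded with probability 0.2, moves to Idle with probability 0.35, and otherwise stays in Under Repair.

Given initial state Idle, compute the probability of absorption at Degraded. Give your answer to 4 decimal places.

0.3240

Let h(s) be the probability of absorption at Degraded starting from transient state s. Then h(Degraded) = 1 and h(Failed) = 0. By first-step analysis:
h(Idle) = 0.1·1 + 0.35·h(Idle) + 0.25·0 + 0.3·h(Under Repair)
h(Under Repair) = 0.2·1 + 0.35·h(Idle) + 0.3·0 + 0.15·h(Under Repair)
Solving: h(Idle) = 0.3240, h(Under Repair) = 0.3687.
Starting from Idle, the probability is 0.3240.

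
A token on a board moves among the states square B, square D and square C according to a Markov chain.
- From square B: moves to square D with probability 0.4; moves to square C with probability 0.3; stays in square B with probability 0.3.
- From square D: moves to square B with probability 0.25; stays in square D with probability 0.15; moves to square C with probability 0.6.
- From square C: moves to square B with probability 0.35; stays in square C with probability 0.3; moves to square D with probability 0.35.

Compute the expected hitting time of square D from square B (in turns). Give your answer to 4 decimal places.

Let t(s) be the expected number of turns to first reach square D from state s, with t(square D) = 0. Conditioning on the first turn:
t(square B) = 1 + 0.3·t(square B) + 0.3·t(square C)
t(square C) = 1 + 0.35·t(square B) + 0.3·t(square C)
Solving: t(square B) = 2.5974, t(square C) = 2.7273.
Expected turns from square B to square D: 2.5974.

2.5974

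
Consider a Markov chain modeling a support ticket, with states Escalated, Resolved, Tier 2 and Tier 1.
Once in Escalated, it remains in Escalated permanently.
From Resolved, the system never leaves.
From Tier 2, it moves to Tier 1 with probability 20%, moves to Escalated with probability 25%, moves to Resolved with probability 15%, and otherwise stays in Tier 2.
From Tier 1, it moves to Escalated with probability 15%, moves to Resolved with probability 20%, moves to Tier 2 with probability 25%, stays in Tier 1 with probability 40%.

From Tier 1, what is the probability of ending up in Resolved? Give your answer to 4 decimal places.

Let h(s) be the probability of absorption at Resolved starting from transient state s. Then h(Resolved) = 1 and h(Escalated) = 0. By first-step analysis:
h(Tier 2) = 0.25·0 + 0.15·1 + 0.4·h(Tier 2) + 0.2·h(Tier 1)
h(Tier 1) = 0.15·0 + 0.2·1 + 0.25·h(Tier 2) + 0.4·h(Tier 1)
Solving: h(Tier 2) = 0.4194, h(Tier 1) = 0.5081.
Starting from Tier 1, the probability is 0.5081.

0.5081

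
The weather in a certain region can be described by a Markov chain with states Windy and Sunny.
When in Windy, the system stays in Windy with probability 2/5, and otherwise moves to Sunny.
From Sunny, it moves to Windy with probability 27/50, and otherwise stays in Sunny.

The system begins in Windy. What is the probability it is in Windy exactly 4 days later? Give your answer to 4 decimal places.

Propagate the distribution vector 4 days from Windy.
After 0 days: (1.0000, 0.0000)
After 1 day: (0.4000, 0.6000)
After 2 days: (0.4840, 0.5160)
After 3 days: (0.4722, 0.5278)
After 4 days: (0.4739, 0.5261)
P(in Windy after 4 days) = 0.4739

0.4739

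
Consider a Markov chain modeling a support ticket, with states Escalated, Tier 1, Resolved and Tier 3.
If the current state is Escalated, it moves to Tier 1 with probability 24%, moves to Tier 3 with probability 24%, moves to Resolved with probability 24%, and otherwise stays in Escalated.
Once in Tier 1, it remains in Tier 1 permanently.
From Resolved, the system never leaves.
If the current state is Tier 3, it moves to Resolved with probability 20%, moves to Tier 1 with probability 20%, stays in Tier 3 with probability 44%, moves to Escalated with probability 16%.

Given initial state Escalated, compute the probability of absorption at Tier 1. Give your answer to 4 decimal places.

0.5000

Let h(s) be the probability of absorption at Tier 1 starting from transient state s. Then h(Tier 1) = 1 and h(Resolved) = 0. By first-step analysis:
h(Escalated) = 0.28·h(Escalated) + 0.24·1 + 0.24·0 + 0.24·h(Tier 3)
h(Tier 3) = 0.16·h(Escalated) + 0.2·1 + 0.2·0 + 0.44·h(Tier 3)
Solving: h(Escalated) = 0.5000, h(Tier 3) = 0.5000.
Starting from Escalated, the probability is 0.5000.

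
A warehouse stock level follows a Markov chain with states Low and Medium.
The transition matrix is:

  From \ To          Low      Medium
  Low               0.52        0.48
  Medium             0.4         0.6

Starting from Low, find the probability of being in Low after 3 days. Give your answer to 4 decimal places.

Propagate the distribution vector 3 days from Low.
After 0 days: (1.0000, 0.0000)
After 1 day: (0.5200, 0.4800)
After 2 days: (0.4624, 0.5376)
After 3 days: (0.4555, 0.5445)
P(in Low after 3 days) = 0.4555

0.4555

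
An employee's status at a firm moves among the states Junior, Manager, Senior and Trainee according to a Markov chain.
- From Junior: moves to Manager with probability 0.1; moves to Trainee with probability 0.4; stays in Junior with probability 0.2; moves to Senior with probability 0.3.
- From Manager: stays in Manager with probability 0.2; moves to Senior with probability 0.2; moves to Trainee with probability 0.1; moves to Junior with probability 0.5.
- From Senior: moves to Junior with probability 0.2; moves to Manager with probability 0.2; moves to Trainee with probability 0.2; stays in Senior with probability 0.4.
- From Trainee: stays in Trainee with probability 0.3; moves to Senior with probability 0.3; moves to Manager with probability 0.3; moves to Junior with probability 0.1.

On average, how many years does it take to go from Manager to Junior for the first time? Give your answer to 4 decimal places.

Let t(s) be the expected number of years to first reach Junior from state s, with t(Junior) = 0. Conditioning on the first year:
t(Manager) = 1 + 0.2·t(Manager) + 0.2·t(Senior) + 0.1·t(Trainee)
t(Senior) = 1 + 0.2·t(Manager) + 0.4·t(Senior) + 0.2·t(Trainee)
t(Trainee) = 1 + 0.3·t(Manager) + 0.3·t(Senior) + 0.3·t(Trainee)
Solving: t(Manager) = 2.8125, t(Senior) = 4.0625, t(Trainee) = 4.3750.
Expected years from Manager to Junior: 2.8125.

2.8125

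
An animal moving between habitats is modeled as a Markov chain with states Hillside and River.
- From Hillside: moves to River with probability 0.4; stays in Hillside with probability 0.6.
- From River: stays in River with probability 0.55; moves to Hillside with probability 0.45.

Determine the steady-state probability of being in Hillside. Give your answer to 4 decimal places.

0.5294

Let the stationary distribution be π with π = πP and π_1 + π_2 = 1.
π_1 = 0.6·π_1 + 0.45·π_2
Solving with the normalization constraint gives π = (0.5294, 0.4706).
So the stationary probability of Hillside is 0.5294.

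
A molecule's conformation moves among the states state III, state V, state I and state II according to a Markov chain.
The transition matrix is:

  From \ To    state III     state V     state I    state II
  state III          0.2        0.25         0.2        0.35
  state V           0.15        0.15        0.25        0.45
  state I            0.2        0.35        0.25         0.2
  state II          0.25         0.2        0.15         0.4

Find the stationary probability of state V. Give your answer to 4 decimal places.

Let the stationary distribution be π with π = πP and π_1 + π_2 + π_3 + π_4 = 1.
π_1 = 0.2·π_1 + 0.15·π_2 + 0.2·π_3 + 0.25·π_4
π_2 = 0.25·π_1 + 0.15·π_2 + 0.35·π_3 + 0.2·π_4
π_3 = 0.2·π_1 + 0.25·π_2 + 0.25·π_3 + 0.15·π_4
Solving with the normalization constraint gives π = (0.2066, 0.2294, 0.2036, 0.3604).
So the stationary probability of state V is 0.2294.

0.2294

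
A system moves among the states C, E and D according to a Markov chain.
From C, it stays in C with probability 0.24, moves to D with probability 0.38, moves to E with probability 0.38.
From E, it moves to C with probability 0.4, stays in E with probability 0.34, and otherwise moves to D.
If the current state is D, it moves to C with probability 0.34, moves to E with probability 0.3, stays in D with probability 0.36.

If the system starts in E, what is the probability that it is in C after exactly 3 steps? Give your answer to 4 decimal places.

0.3287

Propagate the distribution vector 3 steps from E.
After 0 steps: (0.0000, 1.0000, 0.0000)
After 1 step: (0.4000, 0.3400, 0.2600)
After 2 steps: (0.3204, 0.3456, 0.3340)
After 3 steps: (0.3287, 0.3395, 0.3318)
P(in C after 3 steps) = 0.3287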